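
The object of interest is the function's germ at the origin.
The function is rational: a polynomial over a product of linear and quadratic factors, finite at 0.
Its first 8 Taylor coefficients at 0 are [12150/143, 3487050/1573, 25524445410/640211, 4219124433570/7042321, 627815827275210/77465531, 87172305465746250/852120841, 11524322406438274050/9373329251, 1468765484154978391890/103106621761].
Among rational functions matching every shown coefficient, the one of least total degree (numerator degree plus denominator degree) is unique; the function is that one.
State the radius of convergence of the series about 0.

No rational of total degree below 6 reproduces all 8 coefficients; solving the [2/4] Pade equations on them gives f(γ) = (-33*γ**2/37 - 5/39)/((γ - 1/9)**3*(γ + 11/10)), whose expansion matches every shown term.
Denominator factor (γ + 11/10): pole of order 1 at -11/10, modulus 11/10.
Denominator factor (γ - 1/9)^3: pole of order 3 at 1/9, modulus 1/9.
The radius of convergence is the smallest modulus among the singular points: 1/9.

The radius of convergence is 1/9.


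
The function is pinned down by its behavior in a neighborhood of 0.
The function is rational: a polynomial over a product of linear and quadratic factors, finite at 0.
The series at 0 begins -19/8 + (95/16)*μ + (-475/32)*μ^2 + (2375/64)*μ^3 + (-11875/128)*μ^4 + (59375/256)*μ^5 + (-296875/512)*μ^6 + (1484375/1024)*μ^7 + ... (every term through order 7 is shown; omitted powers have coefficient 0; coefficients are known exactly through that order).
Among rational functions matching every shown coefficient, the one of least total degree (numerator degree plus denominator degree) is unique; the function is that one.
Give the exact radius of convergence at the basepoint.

The radius of convergence is 2/5.

No rational of total degree below 1 reproduces all 8 coefficients; solving the [0/1] Pade equations on them gives f(μ) = -19/(20*(μ + 2/5)), whose expansion matches every shown term.
Denominator factor (μ + 2/5): pole of order 1 at -2/5, modulus 2/5.
The radius of convergence is the smallest modulus among the singular points: 2/5.


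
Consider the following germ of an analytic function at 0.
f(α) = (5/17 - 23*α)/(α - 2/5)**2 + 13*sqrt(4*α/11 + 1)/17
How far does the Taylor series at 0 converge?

Denominator factor (α - 2/5)^2: pole of order 2 at 2/5, modulus 2/5.
Branch term (13/17)*sqrt(1 - α/(-11/4)): its argument vanishes at α = -11/4, a square-root branch point, modulus 11/4.
The radius of convergence is the smallest modulus among the singular points: 2/5.

The radius of convergence is 2/5.


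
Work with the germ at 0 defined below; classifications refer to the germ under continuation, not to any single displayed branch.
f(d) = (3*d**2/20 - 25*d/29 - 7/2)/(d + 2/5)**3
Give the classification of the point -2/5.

The point is a pole of order 3.

The denominator factor d + 2/5 vanishes at -2/5 and appears to the power 3; the numerator there equals -22701/7250, nonzero, and no other factor vanishes.
Hence a pole whose order is the multiplicity, 3.


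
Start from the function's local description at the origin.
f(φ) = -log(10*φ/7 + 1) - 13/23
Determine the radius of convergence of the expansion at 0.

Branch term (-1)*log(1 - φ/(-7/10)): its argument vanishes at φ = -7/10, a logarithmic branch point, modulus 7/10.
The radius of convergence is the smallest modulus among the singular points: 7/10.

The radius of convergence is 7/10.


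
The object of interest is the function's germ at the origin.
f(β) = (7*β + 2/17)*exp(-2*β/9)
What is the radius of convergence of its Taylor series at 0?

The factor exp(-2*β/9) is entire and contributes no finite singular point.
The polynomial part has no poles.
No finite singular points: the Taylor series at 0 converges everywhere.

The radius of convergence is infinite.


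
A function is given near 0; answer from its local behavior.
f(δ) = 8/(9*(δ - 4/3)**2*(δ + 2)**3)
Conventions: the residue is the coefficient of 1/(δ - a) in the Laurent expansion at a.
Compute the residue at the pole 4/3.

The residue is -27/1250.

At the order-2 pole 4/3 set g(δ) = (δ - (4/3))^2*f(δ) = 8/(9*(δ + 2)**3).
Order-2 pole: residue = g'(a); g'(4/3) = -27/1250, so the residue is -27/1250.


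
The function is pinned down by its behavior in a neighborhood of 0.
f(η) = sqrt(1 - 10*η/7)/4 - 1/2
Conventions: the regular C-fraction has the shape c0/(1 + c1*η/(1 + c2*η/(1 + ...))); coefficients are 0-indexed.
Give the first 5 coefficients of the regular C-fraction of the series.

The regular C-fraction coefficients are [-1/4, -5/7, 5/14, 5/14, -15/14].

Taylor coefficients (expand at 0): a_0 = -1/4, a_1 = -5/28, a_2 = -25/392, a_3 = -125/2744, a_4 = -3125/76832.
c0 = a_0 = -1/4. Peel one level at a time: if S = 1 + c*η/S' with S'(0) = 1, then c is the η-coefficient of S and S' = c*η/(S - 1).
S_1 = c0/f = 1 + (-5/7)*η + (25/98)*η^2 + ...; c1 = -5/7.
S_2 = c1*η/(S_1 - 1) = 1 + (5/14)*η + (-25/196)*η^2 + ...; c2 = 5/14.
S_3 = c2*η/(S_2 - 1) = 1 + (5/14)*η + (75/196)*η^2 + ...; c3 = 5/14.
S_4 = c3*η/(S_3 - 1) = 1 + (-15/14)*η + ...; c4 = -15/14.


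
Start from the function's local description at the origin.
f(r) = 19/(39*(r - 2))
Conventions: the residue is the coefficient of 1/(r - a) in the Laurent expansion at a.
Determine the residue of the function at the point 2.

The residue is 19/39.

At the order-1 pole 2 set g(r) = (r - (2))*f(r) = 19/39.
Simple pole: residue = g(a) at a = 2, which is 19/39.


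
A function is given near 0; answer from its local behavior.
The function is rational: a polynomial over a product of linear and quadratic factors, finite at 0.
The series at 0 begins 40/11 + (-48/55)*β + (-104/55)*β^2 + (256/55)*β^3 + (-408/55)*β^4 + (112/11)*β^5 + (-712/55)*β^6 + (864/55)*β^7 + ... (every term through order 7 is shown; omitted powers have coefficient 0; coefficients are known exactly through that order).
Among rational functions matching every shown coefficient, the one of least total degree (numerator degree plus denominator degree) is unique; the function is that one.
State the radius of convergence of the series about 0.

No rational of total degree below 3 reproduces all 8 coefficients; solving the [1/2] Pade equations on them gives f(β) = (32*β/5 + 40/11)/(β + 1)**2, whose expansion matches every shown term.
Denominator factor (β + 1)^2: pole of order 2 at -1, modulus 1.
The radius of convergence is the smallest modulus among the singular points: 1.

The radius of convergence is 1.


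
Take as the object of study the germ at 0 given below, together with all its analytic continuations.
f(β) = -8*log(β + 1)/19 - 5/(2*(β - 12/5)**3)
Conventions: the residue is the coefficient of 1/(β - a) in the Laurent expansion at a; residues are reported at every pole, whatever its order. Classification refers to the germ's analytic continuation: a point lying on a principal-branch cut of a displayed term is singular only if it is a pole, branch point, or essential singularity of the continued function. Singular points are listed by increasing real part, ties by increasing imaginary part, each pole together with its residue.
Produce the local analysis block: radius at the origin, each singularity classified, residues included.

Denominator factor (β - 12/5)^3: pole of order 3 at 12/5, modulus 12/5.
Branch term (-8/19)*log(1 - β/(-1)): its argument vanishes at β = -1, a logarithmic branch point, modulus 1.
The radius of convergence is the smallest modulus among the singular points: 1.
The branch term is analytic at 12/5 and contributes nothing to the residue; only the rational part matters.
At the order-3 pole 12/5 set g(β) = (β - (12/5))^3*(rational part) = -5/2.
Order-3 pole: residue = g''(a)/2; g''(12/5) = 0, so the residue is 0.
List the singular points by increasing real part (a conjugate pair: the negative imaginary part first).

Radius of convergence at 0: 1.
At -1: a logarithmic branch point.
At 12/5: a pole of order 3; residue 0.


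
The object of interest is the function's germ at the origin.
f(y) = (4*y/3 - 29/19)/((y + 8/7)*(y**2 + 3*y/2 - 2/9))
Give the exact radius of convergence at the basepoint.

The radius of convergence is -3/4 + (1/12)*sqrt(113).

Denominator factor (y**2 + 3*y/2 - 2/9): discriminant 113/36, real irrational roots -3/4 + (1/12)*sqrt(113) and -3/4 - (1/12)*sqrt(113); poles of order 1, moduli -3/4 + (1/12)*sqrt(113) and 3/4 + (1/12)*sqrt(113).
Denominator factor (y + 8/7): pole of order 1 at -8/7, modulus 8/7.
The radius of convergence is the smallest modulus among the singular points: -3/4 + (1/12)*sqrt(113).


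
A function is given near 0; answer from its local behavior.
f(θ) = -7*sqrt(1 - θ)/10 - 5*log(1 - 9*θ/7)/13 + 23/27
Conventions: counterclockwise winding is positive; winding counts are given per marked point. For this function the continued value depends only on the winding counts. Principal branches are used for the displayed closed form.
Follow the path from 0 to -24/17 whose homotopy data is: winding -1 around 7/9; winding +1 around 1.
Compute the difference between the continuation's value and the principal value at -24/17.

Continued minus principal equals ((7/85)*sqrt(697)) + ((10/13)*pi)*i.

The rational part is single-valued and drops out of the difference; each branch term changes only by its own monodromy.
(-7/10)*sqrt(1 - θ/(1)): winding +1 is odd, the square root flips sign, contributing -2*(-7/10)*sqrt(1 - (-24/17)/(1)) = -2*(-7/10)*sqrt(41/17) = (7/85)*sqrt(697).
(-5/13)*log(1 - θ/(7/9)): each positive loop around 7/9 adds 2*pi*i to the log, so winding -1 contributes (-5/13)*(-1)*2*pi*i = (10/13)*pi*i.
Summing the contributions at θ = -24/17 gives ((7/85)*sqrt(697)) + ((10/13)*pi)*i.


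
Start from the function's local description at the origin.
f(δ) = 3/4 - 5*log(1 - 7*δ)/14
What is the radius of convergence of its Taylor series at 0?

The radius of convergence is 1/7.

Branch term (-5/14)*log(1 - δ/(1/7)): its argument vanishes at δ = 1/7, a logarithmic branch point, modulus 1/7.
The radius of convergence is the smallest modulus among the singular points: 1/7.


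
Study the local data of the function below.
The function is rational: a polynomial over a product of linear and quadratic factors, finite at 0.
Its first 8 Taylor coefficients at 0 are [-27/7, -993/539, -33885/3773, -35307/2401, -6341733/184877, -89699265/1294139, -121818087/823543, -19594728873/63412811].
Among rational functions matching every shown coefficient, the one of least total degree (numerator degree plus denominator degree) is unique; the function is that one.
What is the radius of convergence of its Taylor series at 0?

No rational of total degree below 3 reproduces all 8 coefficients; solving the [1/2] Pade equations on them gives f(β) = (9/4 - 20*β/11)/(β**2 + 3*β/4 - 7/12), whose expansion matches every shown term.
Denominator factor (β**2 + 3*β/4 - 7/12): discriminant 139/48, real irrational roots -3/8 + (1/24)*sqrt(417) and -3/8 - (1/24)*sqrt(417); poles of order 1, moduli -3/8 + (1/24)*sqrt(417) and 3/8 + (1/24)*sqrt(417).
The radius of convergence is the smallest modulus among the singular points: -3/8 + (1/24)*sqrt(417).

The radius of convergence is -3/8 + (1/24)*sqrt(417).


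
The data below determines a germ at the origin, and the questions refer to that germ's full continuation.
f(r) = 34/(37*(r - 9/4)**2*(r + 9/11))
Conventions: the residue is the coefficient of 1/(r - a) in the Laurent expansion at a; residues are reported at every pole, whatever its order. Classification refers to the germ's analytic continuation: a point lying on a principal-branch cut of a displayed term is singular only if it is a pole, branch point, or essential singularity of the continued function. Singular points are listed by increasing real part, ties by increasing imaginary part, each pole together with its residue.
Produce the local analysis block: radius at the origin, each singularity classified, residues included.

Denominator factor (r + 9/11): pole of order 1 at -9/11, modulus 9/11.
Denominator factor (r - 9/4)^2: pole of order 2 at 9/4, modulus 9/4.
The radius of convergence is the smallest modulus among the singular points: 9/11.
At the order-1 pole -9/11 set g(r) = (r - (-9/11))*f(r) = 34/(37*(r - 9/4)**2).
Simple pole: residue = g(a) at a = -9/11, which is 65824/674325.
At the order-2 pole 9/4 set g(r) = (r - (9/4))^2*f(r) = 34/(37*(r + 9/11)).
Order-2 pole: residue = g'(a); g'(9/4) = -65824/674325, so the residue is -65824/674325.
List the singular points by increasing real part (a conjugate pair: the negative imaginary part first).

Radius of convergence at 0: 9/11.
At -9/11: a pole of order 1; residue 65824/674325.
At 9/4: a pole of order 2; residue -65824/674325.


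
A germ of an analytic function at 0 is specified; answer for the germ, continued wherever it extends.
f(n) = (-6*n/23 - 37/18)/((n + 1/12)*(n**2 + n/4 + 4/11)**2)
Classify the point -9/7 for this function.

Denominator factors: n**2 + n/4 + 4/11 = 3655/2156 at n = -9/7; n + 1/12 = -101/84 at n = -9/7 — none vanishes.
So the germ continues analytically to -9/7.

The point is a regular point.


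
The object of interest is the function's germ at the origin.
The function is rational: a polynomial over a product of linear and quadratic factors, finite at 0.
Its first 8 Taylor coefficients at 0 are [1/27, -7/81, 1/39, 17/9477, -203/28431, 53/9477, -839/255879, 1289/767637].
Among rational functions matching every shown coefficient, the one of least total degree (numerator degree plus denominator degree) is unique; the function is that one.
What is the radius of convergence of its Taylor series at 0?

The radius of convergence is 3.

No rational of total degree below 5 reproduces all 8 coefficients; solving the [2/3] Pade equations on them gives f(j) = (-17*j**2/13 - 4*j/3 + 1)/(j + 3)**3, whose expansion matches every shown term.
Denominator factor (j + 3)^3: pole of order 3 at -3, modulus 3.
The radius of convergence is the smallest modulus among the singular points: 3.


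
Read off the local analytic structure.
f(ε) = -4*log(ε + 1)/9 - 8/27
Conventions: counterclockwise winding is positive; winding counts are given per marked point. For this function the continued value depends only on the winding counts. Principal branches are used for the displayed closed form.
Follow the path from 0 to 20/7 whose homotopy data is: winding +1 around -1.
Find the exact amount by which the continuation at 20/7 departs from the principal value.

The rational part is single-valued and drops out of the difference; each branch term changes only by its own monodromy.
(-4/9)*log(1 - ε/(-1)): each positive loop around -1 adds 2*pi*i to the log, so winding +1 contributes (-4/9)*(1)*2*pi*i = -(8/9)*pi*i.
Summing the contributions at ε = 20/7 gives -(8/9)*pi*i.

Continued minus principal equals -(8/9)*pi*i.


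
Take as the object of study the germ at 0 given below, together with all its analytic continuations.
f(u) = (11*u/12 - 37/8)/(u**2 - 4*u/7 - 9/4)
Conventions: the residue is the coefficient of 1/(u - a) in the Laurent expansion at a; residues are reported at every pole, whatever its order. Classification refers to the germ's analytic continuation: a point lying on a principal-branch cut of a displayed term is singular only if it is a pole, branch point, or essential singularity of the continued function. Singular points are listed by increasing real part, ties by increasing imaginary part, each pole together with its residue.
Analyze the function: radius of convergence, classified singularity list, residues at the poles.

Denominator factor (u**2 - 4*u/7 - 9/4): discriminant 457/49, real irrational roots 2/7 + (1/14)*sqrt(457) and 2/7 - (1/14)*sqrt(457); poles of order 1, moduli 2/7 + (1/14)*sqrt(457) and -2/7 + (1/14)*sqrt(457).
The radius of convergence is the smallest modulus among the singular points: -2/7 + (1/14)*sqrt(457).
The factor u**2 - 4*u/7 - 9/4 splits as (u - a)(u - a') with a = 2/7 - (1/14)*sqrt(457), a' = 2/7 + (1/14)*sqrt(457). At the order-1 pole a set g(u) = (u - a)*f(u) = [11*u/12 - 37/8] / (u - a').
Simple pole: residue = g(a) at a = 2/7 - (1/14)*sqrt(457), which is 11/24 + (733/10968)*sqrt(457).
The factor u**2 - 4*u/7 - 9/4 splits as (u - a)(u - a') with a = 2/7 + (1/14)*sqrt(457), a' = 2/7 - (1/14)*sqrt(457). At the order-1 pole a set g(u) = (u - a)*f(u) = [11*u/12 - 37/8] / (u - a').
Simple pole: residue = g(a) at a = 2/7 + (1/14)*sqrt(457), which is 11/24 - (733/10968)*sqrt(457).
List the singular points by increasing real part (a conjugate pair: the negative imaginary part first).

Radius of convergence at 0: -2/7 + (1/14)*sqrt(457).
At 2/7 - (1/14)*sqrt(457): a pole of order 1; residue 11/24 + (733/10968)*sqrt(457).
At 2/7 + (1/14)*sqrt(457): a pole of order 1; residue 11/24 - (733/10968)*sqrt(457).


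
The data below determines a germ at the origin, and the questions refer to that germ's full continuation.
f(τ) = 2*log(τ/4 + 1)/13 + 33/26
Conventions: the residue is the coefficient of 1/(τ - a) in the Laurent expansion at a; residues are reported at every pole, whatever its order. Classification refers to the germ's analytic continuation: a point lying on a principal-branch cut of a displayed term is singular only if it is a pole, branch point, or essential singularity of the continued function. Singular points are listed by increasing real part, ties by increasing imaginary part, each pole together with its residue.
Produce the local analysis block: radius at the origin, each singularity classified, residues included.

Branch term (2/13)*log(1 - τ/(-4)): its argument vanishes at τ = -4, a logarithmic branch point, modulus 4.
The radius of convergence is the smallest modulus among the singular points: 4.

Radius of convergence at 0: 4.
At -4: a logarithmic branch point.


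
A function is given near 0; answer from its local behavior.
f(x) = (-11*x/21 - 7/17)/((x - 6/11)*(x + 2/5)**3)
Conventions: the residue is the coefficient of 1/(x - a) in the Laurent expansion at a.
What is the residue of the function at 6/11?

The residue is -13809125/16732352.

At the order-1 pole 6/11 set g(x) = (x - (6/11))*f(x) = (-11*x/21 - 7/17)/(x + 2/5)**3.
Simple pole: residue = g(a) at a = 6/11, which is -13809125/16732352.


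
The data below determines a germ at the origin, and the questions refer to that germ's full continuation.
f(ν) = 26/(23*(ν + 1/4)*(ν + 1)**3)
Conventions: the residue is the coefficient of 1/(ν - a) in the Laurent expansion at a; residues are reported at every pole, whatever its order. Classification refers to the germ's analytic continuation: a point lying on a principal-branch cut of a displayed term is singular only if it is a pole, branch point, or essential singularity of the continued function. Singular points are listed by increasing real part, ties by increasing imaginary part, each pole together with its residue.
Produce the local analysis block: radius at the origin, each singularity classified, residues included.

Radius of convergence at 0: 1/4.
At -1: a pole of order 3; residue -1664/621.
At -1/4: a pole of order 1; residue 1664/621.

Denominator factor (ν + 1)^3: pole of order 3 at -1, modulus 1.
Denominator factor (ν + 1/4): pole of order 1 at -1/4, modulus 1/4.
The radius of convergence is the smallest modulus among the singular points: 1/4.
At the order-3 pole -1 set g(ν) = (ν - (-1))^3*f(ν) = 26/(23*(ν + 1/4)).
Order-3 pole: residue = g''(a)/2; g''(-1) = -3328/621, so the residue is -1664/621.
At the order-1 pole -1/4 set g(ν) = (ν - (-1/4))*f(ν) = 26/(23*(ν + 1)**3).
Simple pole: residue = g(a) at a = -1/4, which is 1664/621.
List the singular points by increasing real part (a conjugate pair: the negative imaginary part first).


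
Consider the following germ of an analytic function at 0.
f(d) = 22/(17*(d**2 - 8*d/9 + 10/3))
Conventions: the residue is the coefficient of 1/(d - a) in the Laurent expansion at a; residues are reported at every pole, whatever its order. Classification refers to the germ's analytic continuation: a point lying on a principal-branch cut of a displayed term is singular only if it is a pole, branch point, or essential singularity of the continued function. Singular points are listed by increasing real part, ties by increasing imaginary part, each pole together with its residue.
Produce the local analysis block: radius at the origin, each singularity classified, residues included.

Radius of convergence at 0: (1/3)*sqrt(30).
At (4/9) - ((1/9)*sqrt(254))*i: a pole of order 1; residue ((99/4318)*sqrt(254))*i.
At (4/9) + ((1/9)*sqrt(254))*i: a pole of order 1; residue -((99/4318)*sqrt(254))*i.

Denominator factor (d**2 - 8*d/9 + 10/3): discriminant -1016/81, complex-conjugate roots (4/9) + ((1/9)*sqrt(254))*i and (4/9) - ((1/9)*sqrt(254))*i; poles of order 1, moduli (1/3)*sqrt(30) and (1/3)*sqrt(30).
The radius of convergence is the smallest modulus among the singular points: (1/3)*sqrt(30).
The factor d**2 - 8*d/9 + 10/3 splits as (d - a)(d - a') with a = (4/9) - ((1/9)*sqrt(254))*i, a' = (4/9) + ((1/9)*sqrt(254))*i. At the order-1 pole a set g(d) = (d - a)*f(d) = [22/17] / (d - a').
Simple pole: residue = g(a) at a = (4/9) - ((1/9)*sqrt(254))*i, which is ((99/4318)*sqrt(254))*i.
The factor d**2 - 8*d/9 + 10/3 splits as (d - a)(d - a') with a = (4/9) + ((1/9)*sqrt(254))*i, a' = (4/9) - ((1/9)*sqrt(254))*i. At the order-1 pole a set g(d) = (d - a)*f(d) = [22/17] / (d - a').
Simple pole: residue = g(a) at a = (4/9) + ((1/9)*sqrt(254))*i, which is -((99/4318)*sqrt(254))*i.
List the singular points by increasing real part (a conjugate pair: the negative imaginary part first).


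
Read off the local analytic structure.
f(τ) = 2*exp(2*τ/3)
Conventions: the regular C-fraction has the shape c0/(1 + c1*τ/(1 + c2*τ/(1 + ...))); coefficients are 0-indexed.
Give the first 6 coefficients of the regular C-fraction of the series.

Taylor coefficients (expand at 0): a_0 = 2, a_1 = 4/3, a_2 = 4/9, a_3 = 8/81, a_4 = 4/243, a_5 = 8/3645.
c0 = a_0 = 2. Peel one level at a time: if S = 1 + c*τ/S' with S'(0) = 1, then c is the τ-coefficient of S and S' = c*τ/(S - 1).
S_1 = c0/f = 1 + (-2/3)*τ + (2/9)*τ^2 + ...; c1 = -2/3.
S_2 = c1*τ/(S_1 - 1) = 1 + (1/3)*τ + (1/27)*τ^2 + ...; c2 = 1/3.
S_3 = c2*τ/(S_2 - 1) = 1 + (-1/9)*τ + (1/81)*τ^2 + ...; c3 = -1/9.
S_4 = c3*τ/(S_3 - 1) = 1 + (1/9)*τ + (1/135)*τ^2 + ...; c4 = 1/9.
S_5 = c4*τ/(S_4 - 1) = 1 + (-1/15)*τ + ...; c5 = -1/15.

The regular C-fraction coefficients are [2, -2/3, 1/3, -1/9, 1/9, -1/15].


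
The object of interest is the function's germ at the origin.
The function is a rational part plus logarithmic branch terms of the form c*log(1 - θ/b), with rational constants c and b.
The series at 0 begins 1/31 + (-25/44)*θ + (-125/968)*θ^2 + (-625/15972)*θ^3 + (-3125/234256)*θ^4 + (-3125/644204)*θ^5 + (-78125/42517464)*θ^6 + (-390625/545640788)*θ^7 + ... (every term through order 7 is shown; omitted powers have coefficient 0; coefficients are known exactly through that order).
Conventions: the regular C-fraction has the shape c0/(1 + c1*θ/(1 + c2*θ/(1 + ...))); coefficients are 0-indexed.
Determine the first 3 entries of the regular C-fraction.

The regular C-fraction coefficients are [1/31, 775/44, -785/44].

Taylor coefficients (read off): a_0 = 1/31, a_1 = -25/44, a_2 = -125/968.
c0 = a_0 = 1/31. Peel one level at a time: if S = 1 + c*θ/S' with S'(0) = 1, then c is the θ-coefficient of S and S' = c*θ/(S - 1).
S_1 = c0/f = 1 + (775/44)*θ + (608375/1936)*θ^2 + ...; c1 = 775/44.
S_2 = c1*θ/(S_1 - 1) = 1 + (-785/44)*θ + ...; c2 = -785/44.


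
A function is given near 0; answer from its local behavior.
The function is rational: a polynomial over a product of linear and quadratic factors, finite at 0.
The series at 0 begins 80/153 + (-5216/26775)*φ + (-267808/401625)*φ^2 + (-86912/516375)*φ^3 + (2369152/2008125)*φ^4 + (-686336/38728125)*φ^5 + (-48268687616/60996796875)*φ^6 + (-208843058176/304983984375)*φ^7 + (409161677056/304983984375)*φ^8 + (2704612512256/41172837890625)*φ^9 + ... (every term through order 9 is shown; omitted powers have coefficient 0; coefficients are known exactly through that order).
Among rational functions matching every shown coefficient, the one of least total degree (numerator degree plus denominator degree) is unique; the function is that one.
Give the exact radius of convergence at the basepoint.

No rational of total degree below 8 reproduces all 10 coefficients; solving the [1/7] Pade equations on them gives f(φ) = (22*φ/35 + 25/17)/((φ + 5/6)*(φ**2 - φ/5 + 3/2)**3), whose expansion matches every shown term.
Denominator factor (φ**2 - φ/5 + 3/2)^3: discriminant -149/25, complex-conjugate roots (1/10) + ((1/10)*sqrt(149))*i and (1/10) - ((1/10)*sqrt(149))*i; poles of order 3, moduli (1/2)*sqrt(6) and (1/2)*sqrt(6).
Denominator factor (φ + 5/6): pole of order 1 at -5/6, modulus 5/6.
The radius of convergence is the smallest modulus among the singular points: 5/6.

The radius of convergence is 5/6.


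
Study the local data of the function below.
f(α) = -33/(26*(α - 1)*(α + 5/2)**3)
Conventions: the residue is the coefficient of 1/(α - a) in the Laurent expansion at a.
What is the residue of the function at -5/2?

The residue is 132/4459.

At the order-3 pole -5/2 set g(α) = (α - (-5/2))^3*f(α) = -33/(26*(α - 1)).
Order-3 pole: residue = g''(a)/2; g''(-5/2) = 264/4459, so the residue is 132/4459.


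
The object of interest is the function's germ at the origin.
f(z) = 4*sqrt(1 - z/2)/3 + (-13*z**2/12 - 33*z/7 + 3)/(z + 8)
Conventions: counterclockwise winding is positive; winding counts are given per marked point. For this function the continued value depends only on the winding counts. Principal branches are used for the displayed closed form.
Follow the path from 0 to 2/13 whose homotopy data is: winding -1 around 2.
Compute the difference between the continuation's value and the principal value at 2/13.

Continued minus principal equals -(16/39)*sqrt(39).

The rational part is single-valued and drops out of the difference; each branch term changes only by its own monodromy.
(4/3)*sqrt(1 - z/(2)): winding -1 is odd, the square root flips sign, contributing -2*(4/3)*sqrt(1 - (2/13)/(2)) = -2*(4/3)*sqrt(12/13) = -(16/39)*sqrt(39).
Summing the contributions at z = 2/13 gives -(16/39)*sqrt(39).


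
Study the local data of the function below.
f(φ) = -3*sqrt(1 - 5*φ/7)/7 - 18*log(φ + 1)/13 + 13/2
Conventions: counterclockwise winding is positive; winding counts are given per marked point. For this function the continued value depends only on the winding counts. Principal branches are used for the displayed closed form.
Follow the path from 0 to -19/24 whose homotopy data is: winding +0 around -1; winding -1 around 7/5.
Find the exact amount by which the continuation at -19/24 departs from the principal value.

Continued minus principal equals (1/98)*sqrt(11046).

The rational part is single-valued and drops out of the difference; each branch term changes only by its own monodromy.
(-18/13)*log(1 - φ/(-1)): winding 0 around -1, so this term returns to its principal value, contribution 0.
(-3/7)*sqrt(1 - φ/(7/5)): winding -1 is odd, the square root flips sign, contributing -2*(-3/7)*sqrt(1 - (-19/24)/(7/5)) = -2*(-3/7)*sqrt(263/168) = (1/98)*sqrt(11046).
Summing the contributions at φ = -19/24 gives (1/98)*sqrt(11046).


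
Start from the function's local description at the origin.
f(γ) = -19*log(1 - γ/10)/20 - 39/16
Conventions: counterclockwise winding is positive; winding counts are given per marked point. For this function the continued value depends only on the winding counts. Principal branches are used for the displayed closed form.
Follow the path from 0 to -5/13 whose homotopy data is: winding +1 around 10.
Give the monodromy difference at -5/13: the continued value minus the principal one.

The rational part is single-valued and drops out of the difference; each branch term changes only by its own monodromy.
(-19/20)*log(1 - γ/(10)): each positive loop around 10 adds 2*pi*i to the log, so winding +1 contributes (-19/20)*(1)*2*pi*i = -(19/10)*pi*i.
Summing the contributions at γ = -5/13 gives -(19/10)*pi*i.

Continued minus principal equals -(19/10)*pi*i.


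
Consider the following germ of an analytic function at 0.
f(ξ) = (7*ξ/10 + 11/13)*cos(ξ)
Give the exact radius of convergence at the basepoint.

The radius of convergence is infinite.

The factor cos(ξ) is entire and contributes no finite singular point.
The polynomial part has no poles.
No finite singular points: the Taylor series at 0 converges everywhere.


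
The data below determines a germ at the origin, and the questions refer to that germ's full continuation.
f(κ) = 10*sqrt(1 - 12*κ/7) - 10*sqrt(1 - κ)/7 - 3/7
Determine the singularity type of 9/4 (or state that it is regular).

The point is a regular point.

There is no denominator, hence no pole anywhere.
Branch term sqrt(1 - κ/(1)): argument at 9/4 is -5/4, nonzero, so 9/4 is not its branch point (a point on a principal cut is still regular for the continued germ).
Branch term sqrt(1 - κ/(7/12)): argument at 9/4 is -20/7, nonzero, so 9/4 is not its branch point (a point on a principal cut is still regular for the continued germ).
So the germ continues analytically to 9/4.


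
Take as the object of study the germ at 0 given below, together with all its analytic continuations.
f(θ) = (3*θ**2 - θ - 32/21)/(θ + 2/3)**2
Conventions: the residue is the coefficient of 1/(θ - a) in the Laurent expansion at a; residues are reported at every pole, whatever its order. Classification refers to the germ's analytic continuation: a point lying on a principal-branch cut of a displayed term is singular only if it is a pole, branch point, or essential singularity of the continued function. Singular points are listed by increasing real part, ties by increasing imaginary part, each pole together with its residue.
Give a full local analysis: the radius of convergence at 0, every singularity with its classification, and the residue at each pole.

Denominator factor (θ + 2/3)^2: pole of order 2 at -2/3, modulus 2/3.
The radius of convergence is the smallest modulus among the singular points: 2/3.
At the order-2 pole -2/3 set g(θ) = (θ - (-2/3))^2*f(θ) = 3*θ**2 - θ - 32/21.
Order-2 pole: residue = g'(a); g'(-2/3) = -5, so the residue is -5.

Radius of convergence at 0: 2/3.
At -2/3: a pole of order 2; residue -5.


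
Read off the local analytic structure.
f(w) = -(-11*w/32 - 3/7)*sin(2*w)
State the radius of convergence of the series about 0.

The factor -sin(2*w) is entire and contributes no finite singular point.
The polynomial part has no poles.
No finite singular points: the Taylor series at 0 converges everywhere.

The radius of convergence is infinite.


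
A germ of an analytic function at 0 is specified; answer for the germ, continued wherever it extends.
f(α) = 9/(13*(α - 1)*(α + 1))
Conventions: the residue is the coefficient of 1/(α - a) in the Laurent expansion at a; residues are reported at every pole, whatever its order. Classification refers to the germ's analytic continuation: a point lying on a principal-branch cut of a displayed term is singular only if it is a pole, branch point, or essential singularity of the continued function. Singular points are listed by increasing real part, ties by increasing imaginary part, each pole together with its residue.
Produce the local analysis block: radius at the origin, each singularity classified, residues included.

Radius of convergence at 0: 1.
At -1: a pole of order 1; residue -9/26.
At 1: a pole of order 1; residue 9/26.

Denominator factor (α + 1): pole of order 1 at -1, modulus 1.
Denominator factor (α - 1): pole of order 1 at 1, modulus 1.
The radius of convergence is the smallest modulus among the singular points: 1.
At the order-1 pole -1 set g(α) = (α - (-1))*f(α) = 9/(13*(α - 1)).
Simple pole: residue = g(a) at a = -1, which is -9/26.
At the order-1 pole 1 set g(α) = (α - (1))*f(α) = 9/(13*(α + 1)).
Simple pole: residue = g(a) at a = 1, which is 9/26.
List the singular points by increasing real part (a conjugate pair: the negative imaginary part first).


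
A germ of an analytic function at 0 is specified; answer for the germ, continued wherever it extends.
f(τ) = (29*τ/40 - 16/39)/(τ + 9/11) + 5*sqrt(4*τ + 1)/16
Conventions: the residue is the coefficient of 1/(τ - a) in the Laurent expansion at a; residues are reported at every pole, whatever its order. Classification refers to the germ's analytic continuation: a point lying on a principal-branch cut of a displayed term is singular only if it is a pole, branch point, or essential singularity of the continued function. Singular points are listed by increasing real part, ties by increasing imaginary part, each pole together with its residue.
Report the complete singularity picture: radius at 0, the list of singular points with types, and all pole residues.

Radius of convergence at 0: 1/4.
At -9/11: a pole of order 1; residue -17219/17160.
At -1/4: an algebraic (square-root) branch point.

Denominator factor (τ + 9/11): pole of order 1 at -9/11, modulus 9/11.
Branch term (5/16)*sqrt(1 - τ/(-1/4)): its argument vanishes at τ = -1/4, a square-root branch point, modulus 1/4.
The radius of convergence is the smallest modulus among the singular points: 1/4.
The branch term is analytic at -9/11 and contributes nothing to the residue; only the rational part matters.
At the order-1 pole -9/11 set g(τ) = (τ - (-9/11))*(rational part) = 29*τ/40 - 16/39.
Simple pole: residue = g(a) at a = -9/11, which is -17219/17160.
List the singular points by increasing real part (a conjugate pair: the negative imaginary part first).


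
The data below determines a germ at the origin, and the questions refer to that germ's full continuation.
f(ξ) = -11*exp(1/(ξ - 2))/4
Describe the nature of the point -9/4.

The point is a regular point.

There is no denominator, hence no pole anywhere.
The essential point of exp(1/(ξ - (2))) is 2, not -9/4.
So the germ continues analytically to -9/4.


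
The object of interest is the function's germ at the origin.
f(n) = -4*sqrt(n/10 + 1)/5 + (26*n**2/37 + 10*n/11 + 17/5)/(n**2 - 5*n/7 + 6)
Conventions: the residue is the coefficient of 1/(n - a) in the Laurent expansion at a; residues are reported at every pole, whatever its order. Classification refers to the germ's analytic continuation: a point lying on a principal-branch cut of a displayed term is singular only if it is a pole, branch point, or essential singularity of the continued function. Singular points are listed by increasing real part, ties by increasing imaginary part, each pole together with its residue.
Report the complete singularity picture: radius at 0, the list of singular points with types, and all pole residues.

Radius of convergence at 0: sqrt(6).
At -10: an algebraic (square-root) branch point.
At (5/14) - ((1/14)*sqrt(1151))*i: a pole of order 1; residue (2010/2849) - ((31139/16395995)*sqrt(1151))*i.
At (5/14) + ((1/14)*sqrt(1151))*i: a pole of order 1; residue (2010/2849) + ((31139/16395995)*sqrt(1151))*i.

Denominator factor (n**2 - 5*n/7 + 6): discriminant -1151/49, complex-conjugate roots (5/14) + ((1/14)*sqrt(1151))*i and (5/14) - ((1/14)*sqrt(1151))*i; poles of order 1, moduli sqrt(6) and sqrt(6).
Branch term (-4/5)*sqrt(1 - n/(-10)): its argument vanishes at n = -10, a square-root branch point, modulus 10.
The radius of convergence is the smallest modulus among the singular points: sqrt(6).
The branch term is analytic at (5/14) - ((1/14)*sqrt(1151))*i and contributes nothing to the residue; only the rational part matters.
The factor n**2 - 5*n/7 + 6 splits as (n - a)(n - a') with a = (5/14) - ((1/14)*sqrt(1151))*i, a' = (5/14) + ((1/14)*sqrt(1151))*i. At the order-1 pole a set g(n) = (n - a)*(rational part) = [26*n**2/37 + 10*n/11 + 17/5] / (n - a').
Simple pole: residue = g(a) at a = (5/14) - ((1/14)*sqrt(1151))*i, which is (2010/2849) - ((31139/16395995)*sqrt(1151))*i.
The branch term is analytic at (5/14) + ((1/14)*sqrt(1151))*i and contributes nothing to the residue; only the rational part matters.
The factor n**2 - 5*n/7 + 6 splits as (n - a)(n - a') with a = (5/14) + ((1/14)*sqrt(1151))*i, a' = (5/14) - ((1/14)*sqrt(1151))*i. At the order-1 pole a set g(n) = (n - a)*(rational part) = [26*n**2/37 + 10*n/11 + 17/5] / (n - a').
Simple pole: residue = g(a) at a = (5/14) + ((1/14)*sqrt(1151))*i, which is (2010/2849) + ((31139/16395995)*sqrt(1151))*i.
List the singular points by increasing real part (a conjugate pair: the negative imaginary part first).


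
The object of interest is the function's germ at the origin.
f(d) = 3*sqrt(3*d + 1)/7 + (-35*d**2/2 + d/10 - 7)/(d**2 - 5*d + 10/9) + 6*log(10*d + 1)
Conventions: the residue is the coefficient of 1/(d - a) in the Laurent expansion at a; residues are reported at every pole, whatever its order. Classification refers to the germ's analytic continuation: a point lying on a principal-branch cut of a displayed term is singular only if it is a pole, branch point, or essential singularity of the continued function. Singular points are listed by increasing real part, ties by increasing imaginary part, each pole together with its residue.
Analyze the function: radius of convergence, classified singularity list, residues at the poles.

Radius of convergence at 0: 1/10.
At -1/3: an algebraic (square-root) branch point.
At -1/10: a logarithmic branch point.
At 5/2 - (1/6)*sqrt(185): a pole of order 1; residue -437/10 + (3709/1110)*sqrt(185).
At 5/2 + (1/6)*sqrt(185): a pole of order 1; residue -437/10 - (3709/1110)*sqrt(185).

Denominator factor (d**2 - 5*d + 10/9): discriminant 185/9, real irrational roots 5/2 + (1/6)*sqrt(185) and 5/2 - (1/6)*sqrt(185); poles of order 1, moduli 5/2 + (1/6)*sqrt(185) and 5/2 - (1/6)*sqrt(185).
Branch term (6)*log(1 - d/(-1/10)): its argument vanishes at d = -1/10, a logarithmic branch point, modulus 1/10.
Branch term (3/7)*sqrt(1 - d/(-1/3)): its argument vanishes at d = -1/3, a square-root branch point, modulus 1/3.
The radius of convergence is the smallest modulus among the singular points: 1/10.
The branch terms are analytic at 5/2 - (1/6)*sqrt(185) and contribute nothing to the residue; only the rational part matters.
The factor d**2 - 5*d + 10/9 splits as (d - a)(d - a') with a = 5/2 - (1/6)*sqrt(185), a' = 5/2 + (1/6)*sqrt(185). At the order-1 pole a set g(d) = (d - a)*(rational part) = [-35*d**2/2 + d/10 - 7] / (d - a').
Simple pole: residue = g(a) at a = 5/2 - (1/6)*sqrt(185), which is -437/10 + (3709/1110)*sqrt(185).
The branch terms are analytic at 5/2 + (1/6)*sqrt(185) and contribute nothing to the residue; only the rational part matters.
The factor d**2 - 5*d + 10/9 splits as (d - a)(d - a') with a = 5/2 + (1/6)*sqrt(185), a' = 5/2 - (1/6)*sqrt(185). At the order-1 pole a set g(d) = (d - a)*(rational part) = [-35*d**2/2 + d/10 - 7] / (d - a').
Simple pole: residue = g(a) at a = 5/2 + (1/6)*sqrt(185), which is -437/10 - (3709/1110)*sqrt(185).
List the singular points by increasing real part (a conjugate pair: the negative imaginary part first).


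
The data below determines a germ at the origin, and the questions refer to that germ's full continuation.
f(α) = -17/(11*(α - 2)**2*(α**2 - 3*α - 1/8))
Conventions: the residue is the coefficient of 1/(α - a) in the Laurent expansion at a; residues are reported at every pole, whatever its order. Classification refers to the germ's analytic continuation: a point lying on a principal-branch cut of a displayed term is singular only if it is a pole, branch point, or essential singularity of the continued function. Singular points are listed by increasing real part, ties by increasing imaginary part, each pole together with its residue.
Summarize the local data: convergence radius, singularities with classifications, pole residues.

Radius of convergence at 0: -3/2 + (1/4)*sqrt(38).
At 3/2 - (1/4)*sqrt(38): a pole of order 1; residue -32/187 + (168/3553)*sqrt(38).
At 2: a pole of order 2; residue 64/187.
At 3/2 + (1/4)*sqrt(38): a pole of order 1; residue -32/187 - (168/3553)*sqrt(38).

Denominator factor (α - 2)^2: pole of order 2 at 2, modulus 2.
Denominator factor (α**2 - 3*α - 1/8): discriminant 19/2, real irrational roots 3/2 + (1/4)*sqrt(38) and 3/2 - (1/4)*sqrt(38); poles of order 1, moduli 3/2 + (1/4)*sqrt(38) and -3/2 + (1/4)*sqrt(38).
The radius of convergence is the smallest modulus among the singular points: -3/2 + (1/4)*sqrt(38).
The factor α**2 - 3*α - 1/8 splits as (α - a)(α - a') with a = 3/2 - (1/4)*sqrt(38), a' = 3/2 + (1/4)*sqrt(38). At the order-1 pole a set g(α) = (α - a)*f(α) = [-17/(11*(α - 2)**2)] / (α - a').
Simple pole: residue = g(a) at a = 3/2 - (1/4)*sqrt(38), which is -32/187 + (168/3553)*sqrt(38).
At the order-2 pole 2 set g(α) = (α - (2))^2*f(α) = -17/(11*(α**2 - 3*α - 1/8)).
Order-2 pole: residue = g'(a); g'(2) = 64/187, so the residue is 64/187.
The factor α**2 - 3*α - 1/8 splits as (α - a)(α - a') with a = 3/2 + (1/4)*sqrt(38), a' = 3/2 - (1/4)*sqrt(38). At the order-1 pole a set g(α) = (α - a)*f(α) = [-17/(11*(α - 2)**2)] / (α - a').
Simple pole: residue = g(a) at a = 3/2 + (1/4)*sqrt(38), which is -32/187 - (168/3553)*sqrt(38).
List the singular points by increasing real part (a conjugate pair: the negative imaginary part first).
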